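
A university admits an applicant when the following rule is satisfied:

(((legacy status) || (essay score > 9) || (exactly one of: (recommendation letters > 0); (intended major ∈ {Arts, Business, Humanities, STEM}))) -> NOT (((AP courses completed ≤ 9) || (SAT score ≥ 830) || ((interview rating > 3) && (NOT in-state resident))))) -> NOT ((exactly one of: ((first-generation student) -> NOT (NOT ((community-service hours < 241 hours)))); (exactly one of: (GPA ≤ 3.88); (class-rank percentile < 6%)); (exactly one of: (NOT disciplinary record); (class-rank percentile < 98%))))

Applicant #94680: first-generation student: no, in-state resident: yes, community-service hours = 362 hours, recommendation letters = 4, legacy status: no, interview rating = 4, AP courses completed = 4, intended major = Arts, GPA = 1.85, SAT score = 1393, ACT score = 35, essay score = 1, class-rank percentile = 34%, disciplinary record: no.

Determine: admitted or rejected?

Admitted

Atomic conditions:
  legacy status: no → false
  essay score > 9: 1 > 9 is false
  recommendation letters > 0: 4 > 0 is true
  intended major ∈ {Arts, Business, Humanities, STEM}: Arts is in the set → true
  AP courses completed ≤ 9: 4 ≤ 9 is true
  SAT score ≥ 830: 1393 ≥ 830 is true
  interview rating > 3: 4 > 3 is true
  NOT in-state resident: yes → false
  first-generation student: no → false
  community-service hours < 241 hours: 362 < 241 is false
  GPA ≤ 3.88: 1.85 ≤ 3.88 is true
  class-rank percentile < 6%: 34 < 6 is false
  NOT disciplinary record: no → true
  class-rank percentile < 98%: 34 < 98 is true
Combine:
[1.1.3] exactly-one(true, true) = false
[1.1] false OR false OR false = false
[1.2.1.3] true AND false = false
[1.2.1] true OR true OR false = true
[1.2] NOT true = false
[1] false → false (antecedent false ⇒ implication holds) = true
[2.1.1.2.1] NOT false = true
[2.1.1.2] NOT true = false
[2.1.1] false → false (antecedent false ⇒ implication holds) = true
[2.1.2] exactly-one(true, false) = true
[2.1.3] exactly-one(true, true) = false
[2.1] exactly-one(true, true, false) = false
[2] NOT false = true
[root] true → true = true
Overall: true → admitted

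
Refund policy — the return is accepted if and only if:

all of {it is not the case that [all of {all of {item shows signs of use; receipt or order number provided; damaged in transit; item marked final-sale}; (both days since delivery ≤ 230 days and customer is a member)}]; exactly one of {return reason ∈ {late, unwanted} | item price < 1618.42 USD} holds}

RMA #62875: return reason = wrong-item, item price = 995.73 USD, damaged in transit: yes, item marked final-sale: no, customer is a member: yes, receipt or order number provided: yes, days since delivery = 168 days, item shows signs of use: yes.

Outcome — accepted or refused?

Accepted

Atomic conditions:
  item shows signs of use: yes → true
  receipt or order number provided: yes → true
  damaged in transit: yes → true
  item marked final-sale: no → false
  days since delivery ≤ 230 days: 168 ≤ 230 is true
  customer is a member: yes → true
  return reason ∈ {late, unwanted}: wrong-item is not in the set → false
  item price < 1618.42 USD: 995.73 < 1618.42 is true
Combine:
[1.1.1] true AND true AND true AND false = false
[1.1.2] true AND true = true
[1.1] false AND true = false
[1] NOT false = true
[2] exactly-one(false, true) = true
[root] true AND true = true
Overall: true → accepted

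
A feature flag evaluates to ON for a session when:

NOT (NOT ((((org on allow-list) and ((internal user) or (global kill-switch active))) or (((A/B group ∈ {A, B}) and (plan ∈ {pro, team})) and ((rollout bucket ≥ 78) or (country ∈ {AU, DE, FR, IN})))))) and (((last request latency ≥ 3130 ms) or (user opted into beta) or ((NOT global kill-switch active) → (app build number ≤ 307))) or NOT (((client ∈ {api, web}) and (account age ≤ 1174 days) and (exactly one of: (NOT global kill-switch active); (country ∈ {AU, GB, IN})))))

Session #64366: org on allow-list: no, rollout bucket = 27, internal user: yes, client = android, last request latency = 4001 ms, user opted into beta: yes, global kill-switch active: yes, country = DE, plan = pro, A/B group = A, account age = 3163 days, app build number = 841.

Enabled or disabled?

Atomic conditions:
  org on allow-list: no → false
  internal user: yes → true
  global kill-switch active: yes → true
  A/B group ∈ {A, B}: A is in the set → true
  plan ∈ {pro, team}: pro is in the set → true
  rollout bucket ≥ 78: 27 ≥ 78 is false
  country ∈ {AU, DE, FR, IN}: DE is in the set → true
  last request latency ≥ 3130 ms: 4001 ≥ 3130 is true
  user opted into beta: yes → true
  NOT global kill-switch active: yes → false
  app build number ≤ 307: 841 ≤ 307 is false
  client ∈ {api, web}: android is not in the set → false
  account age ≤ 1174 days: 3163 ≤ 1174 is false
  country ∈ {AU, GB, IN}: DE is not in the set → false
Combine:
[1.1.1.1.2] true OR true = true
[1.1.1.1] false AND true = false
[1.1.1.2.1] true AND true = true
[1.1.1.2.2] false OR true = true
[1.1.1.2] true AND true = true
[1.1.1] false OR true = true
[1.1] NOT true = false
[1] NOT false = true
[2.1.3] false → false (antecedent false ⇒ implication holds) = true
[2.1] true OR true OR true = true
[2.2.1.3] exactly-one(false, false) = false
[2.2.1] false AND false AND false = false
[2.2] NOT false = true
[2] true OR true = true
[root] true AND true = true
Overall: true → enabled

Enabled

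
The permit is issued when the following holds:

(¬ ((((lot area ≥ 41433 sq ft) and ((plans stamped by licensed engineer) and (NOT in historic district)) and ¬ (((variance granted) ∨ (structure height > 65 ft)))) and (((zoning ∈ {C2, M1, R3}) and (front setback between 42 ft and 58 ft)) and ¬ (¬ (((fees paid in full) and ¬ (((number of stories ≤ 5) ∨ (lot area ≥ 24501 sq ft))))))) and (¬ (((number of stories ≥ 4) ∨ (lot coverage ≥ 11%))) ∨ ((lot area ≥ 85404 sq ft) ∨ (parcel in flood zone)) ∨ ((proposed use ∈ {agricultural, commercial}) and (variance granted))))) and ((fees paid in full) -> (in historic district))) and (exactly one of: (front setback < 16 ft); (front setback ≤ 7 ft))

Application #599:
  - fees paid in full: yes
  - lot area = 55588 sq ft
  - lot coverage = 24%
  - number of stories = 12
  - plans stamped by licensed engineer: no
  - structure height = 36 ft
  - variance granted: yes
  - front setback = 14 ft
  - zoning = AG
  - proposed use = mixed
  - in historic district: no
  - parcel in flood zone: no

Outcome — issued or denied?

Atomic conditions:
  lot area ≥ 41433 sq ft: 55588 ≥ 41433 is true
  plans stamped by licensed engineer: no → false
  NOT in historic district: no → true
  variance granted: yes → true
  structure height > 65 ft: 36 > 65 is false
  zoning ∈ {C2, M1, R3}: AG is not in the set → false
  front setback between 42 ft and 58 ft: 14 in [42, 58] is false
  fees paid in full: yes → true
  number of stories ≤ 5: 12 ≤ 5 is false
  lot area ≥ 24501 sq ft: 55588 ≥ 24501 is true
  number of stories ≥ 4: 12 ≥ 4 is true
  lot coverage ≥ 11%: 24 ≥ 11 is true
  lot area ≥ 85404 sq ft: 55588 ≥ 85404 is false
  parcel in flood zone: no → false
  proposed use ∈ {agricultural, commercial}: mixed is not in the set → false
  in historic district: no → false
  front setback < 16 ft: 14 < 16 is true
  front setback ≤ 7 ft: 14 ≤ 7 is false
Combine:
[1.1.1.1.2] false AND true = false
[1.1.1.1.3.1] true OR false = true
[1.1.1.1.3] NOT true = false
[1.1.1.1] true AND false AND false = false
[1.1.1.2.1] false AND false = false
[1.1.1.2.2.1.1.2.1] false OR true = true
[1.1.1.2.2.1.1.2] NOT true = false
[1.1.1.2.2.1.1] true AND false = false
[1.1.1.2.2.1] NOT false = true
[1.1.1.2.2] NOT true = false
[1.1.1.2] false AND false = false
[1.1.1.3.1.1] true OR true = true
[1.1.1.3.1] NOT true = false
[1.1.1.3.2] false OR false = false
[1.1.1.3.3] false AND true = false
[1.1.1.3] false OR false OR false = false
[1.1.1] false AND false AND false = false
[1.1] NOT false = true
[1.2] true → false = false
[1] true AND false = false
[2] exactly-one(true, false) = true
[root] false AND true = false
Overall: false → denied

Denied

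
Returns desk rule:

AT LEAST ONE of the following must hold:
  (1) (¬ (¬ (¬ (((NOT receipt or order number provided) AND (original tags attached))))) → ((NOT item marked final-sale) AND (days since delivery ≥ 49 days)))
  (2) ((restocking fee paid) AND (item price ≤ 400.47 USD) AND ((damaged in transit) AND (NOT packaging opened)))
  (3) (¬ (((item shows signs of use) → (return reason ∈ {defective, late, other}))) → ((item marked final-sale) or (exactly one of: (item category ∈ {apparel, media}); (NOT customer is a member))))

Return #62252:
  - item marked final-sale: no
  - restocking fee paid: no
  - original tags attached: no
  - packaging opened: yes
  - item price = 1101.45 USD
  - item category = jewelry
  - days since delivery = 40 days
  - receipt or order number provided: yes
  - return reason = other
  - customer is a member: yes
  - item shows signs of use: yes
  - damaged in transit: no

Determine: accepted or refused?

Atomic conditions:
  NOT receipt or order number provided: yes → false
  original tags attached: no → false
  NOT item marked final-sale: no → true
  days since delivery ≥ 49 days: 40 ≥ 49 is false
  restocking fee paid: no → false
  item price ≤ 400.47 USD: 1101.45 ≤ 400.47 is false
  damaged in transit: no → false
  NOT packaging opened: yes → false
  item shows signs of use: yes → true
  return reason ∈ {defective, late, other}: other is in the set → true
  item marked final-sale: no → false
  item category ∈ {apparel, media}: jewelry is not in the set → false
  NOT customer is a member: yes → false
Combine:
[1.1.1.1.1] false AND false = false
[1.1.1.1] NOT false = true
[1.1.1] NOT true = false
[1.1] NOT false = true
[1.2] true AND false = false
[1] true → false = false
[2.3] false AND false = false
[2] false AND false AND false = false
[3.1.1] true → true = true
[3.1] NOT true = false
[3.2.2] exactly-one(false, false) = false
[3.2] false OR false = false
[3] false → false (antecedent false ⇒ implication holds) = true
[root] false OR false OR true = true
Overall: true → accepted

Accepted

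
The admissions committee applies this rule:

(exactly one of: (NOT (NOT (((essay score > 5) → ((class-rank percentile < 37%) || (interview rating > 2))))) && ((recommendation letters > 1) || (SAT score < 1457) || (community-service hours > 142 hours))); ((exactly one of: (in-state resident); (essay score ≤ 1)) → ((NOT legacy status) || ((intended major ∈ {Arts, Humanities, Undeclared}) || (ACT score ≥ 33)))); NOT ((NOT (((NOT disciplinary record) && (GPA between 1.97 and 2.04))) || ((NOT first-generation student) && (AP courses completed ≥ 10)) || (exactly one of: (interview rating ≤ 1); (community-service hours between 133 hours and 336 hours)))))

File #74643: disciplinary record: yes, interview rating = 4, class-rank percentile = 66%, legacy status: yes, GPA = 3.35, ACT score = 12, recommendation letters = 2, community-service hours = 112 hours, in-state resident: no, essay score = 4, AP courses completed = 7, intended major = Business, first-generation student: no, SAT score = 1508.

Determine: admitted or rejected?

Atomic conditions:
  essay score > 5: 4 > 5 is false
  class-rank percentile < 37%: 66 < 37 is false
  interview rating > 2: 4 > 2 is true
  recommendation letters > 1: 2 > 1 is true
  SAT score < 1457: 1508 < 1457 is false
  community-service hours > 142 hours: 112 > 142 is false
  in-state resident: no → false
  essay score ≤ 1: 4 ≤ 1 is false
  NOT legacy status: yes → false
  intended major ∈ {Arts, Humanities, Undeclared}: Business is not in the set → false
  ACT score ≥ 33: 12 ≥ 33 is false
  NOT disciplinary record: yes → false
  GPA between 1.97 and 2.04: 3.35 in [1.97, 2.04] is false
  NOT first-generation student: no → true
  AP courses completed ≥ 10: 7 ≥ 10 is false
  interview rating ≤ 1: 4 ≤ 1 is false
  community-service hours between 133 hours and 336 hours: 112 in [133, 336] is false
Combine:
[1.1.1.1.2] false OR true = true
[1.1.1.1] false → true (antecedent false ⇒ implication holds) = true
[1.1.1] NOT true = false
[1.1] NOT false = true
[1.2] true OR false OR false = true
[1] true AND true = true
[2.1] exactly-one(false, false) = false
[2.2.2] false OR false = false
[2.2] false OR false = false
[2] false → false (antecedent false ⇒ implication holds) = true
[3.1.1.1] false AND false = false
[3.1.1] NOT false = true
[3.1.2] true AND false = false
[3.1.3] exactly-one(false, false) = false
[3.1] true OR false OR false = true
[3] NOT true = false
[root] exactly-one(true, true, false) = false
Overall: false → rejected

Rejected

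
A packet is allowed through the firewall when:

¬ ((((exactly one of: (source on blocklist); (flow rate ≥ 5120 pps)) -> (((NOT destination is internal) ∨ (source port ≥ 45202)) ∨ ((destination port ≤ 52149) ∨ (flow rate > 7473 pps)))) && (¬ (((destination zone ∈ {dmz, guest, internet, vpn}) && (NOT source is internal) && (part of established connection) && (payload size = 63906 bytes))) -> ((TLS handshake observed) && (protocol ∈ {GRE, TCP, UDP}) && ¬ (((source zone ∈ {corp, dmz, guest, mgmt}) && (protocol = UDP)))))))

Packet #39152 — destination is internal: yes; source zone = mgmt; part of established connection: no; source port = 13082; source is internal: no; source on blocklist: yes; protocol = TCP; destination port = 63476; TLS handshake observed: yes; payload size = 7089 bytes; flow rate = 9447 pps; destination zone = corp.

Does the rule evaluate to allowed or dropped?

Dropped

Atomic conditions:
  source on blocklist: yes → true
  flow rate ≥ 5120 pps: 9447 ≥ 5120 is true
  NOT destination is internal: yes → false
  source port ≥ 45202: 13082 ≥ 45202 is false
  destination port ≤ 52149: 63476 ≤ 52149 is false
  flow rate > 7473 pps: 9447 > 7473 is true
  destination zone ∈ {dmz, guest, internet, vpn}: corp is not in the set → false
  NOT source is internal: no → true
  part of established connection: no → false
  payload size = 63906 bytes: 7089 == 63906 is false
  TLS handshake observed: yes → true
  protocol ∈ {GRE, TCP, UDP}: TCP is in the set → true
  source zone ∈ {corp, dmz, guest, mgmt}: mgmt is in the set → true
  protocol = UDP: TCP == UDP is false
Combine:
[1.1.1] exactly-one(true, true) = false
[1.1.2.1] false OR false = false
[1.1.2.2] false OR true = true
[1.1.2] false OR true = true
[1.1] false → true (antecedent false ⇒ implication holds) = true
[1.2.1.1] false AND true AND false AND false = false
[1.2.1] NOT false = true
[1.2.2.3.1] true AND false = false
[1.2.2.3] NOT false = true
[1.2.2] true AND true AND true = true
[1.2] true → true = true
[1] true AND true = true
[root] NOT true = false
Overall: false → dropped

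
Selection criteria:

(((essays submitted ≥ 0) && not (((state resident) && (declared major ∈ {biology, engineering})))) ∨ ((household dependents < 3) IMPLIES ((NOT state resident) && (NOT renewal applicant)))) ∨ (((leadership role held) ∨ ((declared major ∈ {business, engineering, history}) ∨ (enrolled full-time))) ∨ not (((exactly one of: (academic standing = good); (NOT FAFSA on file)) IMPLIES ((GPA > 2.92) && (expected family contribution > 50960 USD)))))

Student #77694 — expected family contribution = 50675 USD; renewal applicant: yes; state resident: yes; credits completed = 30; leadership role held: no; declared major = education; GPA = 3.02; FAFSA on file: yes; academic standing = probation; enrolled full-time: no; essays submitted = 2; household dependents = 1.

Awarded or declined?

Atomic conditions:
  essays submitted ≥ 0: 2 ≥ 0 is true
  state resident: yes → true
  declared major ∈ {biology, engineering}: education is not in the set → false
  household dependents < 3: 1 < 3 is true
  NOT state resident: yes → false
  NOT renewal applicant: yes → false
  leadership role held: no → false
  declared major ∈ {business, engineering, history}: education is not in the set → false
  enrolled full-time: no → false
  academic standing = good: probation == good is false
  NOT FAFSA on file: yes → false
  GPA > 2.92: 3.02 > 2.92 is true
  expected family contribution > 50960 USD: 50675 > 50960 is false
Combine:
[1.1.2.1] true AND false = false
[1.1.2] NOT false = true
[1.1] true AND true = true
[1.2.2] false AND false = false
[1.2] true → false = false
[1] true OR false = true
[2.1.2] false OR false = false
[2.1] false OR false = false
[2.2.1.1] exactly-one(false, false) = false
[2.2.1.2] true AND false = false
[2.2.1] false → false (antecedent false ⇒ implication holds) = true
[2.2] NOT true = false
[2] false OR false = false
[root] true OR false = true
Overall: true → awarded

Awarded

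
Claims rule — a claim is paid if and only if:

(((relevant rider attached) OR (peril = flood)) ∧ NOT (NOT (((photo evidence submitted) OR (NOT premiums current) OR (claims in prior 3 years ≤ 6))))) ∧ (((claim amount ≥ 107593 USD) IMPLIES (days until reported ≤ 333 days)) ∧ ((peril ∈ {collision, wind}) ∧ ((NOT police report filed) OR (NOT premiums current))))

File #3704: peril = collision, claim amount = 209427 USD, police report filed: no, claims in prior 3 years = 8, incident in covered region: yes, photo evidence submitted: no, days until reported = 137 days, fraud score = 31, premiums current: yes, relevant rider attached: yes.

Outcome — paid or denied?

Atomic conditions:
  relevant rider attached: yes → true
  peril = flood: collision == flood is false
  photo evidence submitted: no → false
  NOT premiums current: yes → false
  claims in prior 3 years ≤ 6: 8 ≤ 6 is false
  claim amount ≥ 107593 USD: 209427 ≥ 107593 is true
  days until reported ≤ 333 days: 137 ≤ 333 is true
  peril ∈ {collision, wind}: collision is in the set → true
  NOT police report filed: no → true
Combine:
[1.1] true OR false = true
[1.2.1.1] false OR false OR false = false
[1.2.1] NOT false = true
[1.2] NOT true = false
[1] true AND false = false
[2.1] true → true = true
[2.2.2] true OR false = true
[2.2] true AND true = true
[2] true AND true = true
[root] false AND true = false
Overall: false → denied

Denied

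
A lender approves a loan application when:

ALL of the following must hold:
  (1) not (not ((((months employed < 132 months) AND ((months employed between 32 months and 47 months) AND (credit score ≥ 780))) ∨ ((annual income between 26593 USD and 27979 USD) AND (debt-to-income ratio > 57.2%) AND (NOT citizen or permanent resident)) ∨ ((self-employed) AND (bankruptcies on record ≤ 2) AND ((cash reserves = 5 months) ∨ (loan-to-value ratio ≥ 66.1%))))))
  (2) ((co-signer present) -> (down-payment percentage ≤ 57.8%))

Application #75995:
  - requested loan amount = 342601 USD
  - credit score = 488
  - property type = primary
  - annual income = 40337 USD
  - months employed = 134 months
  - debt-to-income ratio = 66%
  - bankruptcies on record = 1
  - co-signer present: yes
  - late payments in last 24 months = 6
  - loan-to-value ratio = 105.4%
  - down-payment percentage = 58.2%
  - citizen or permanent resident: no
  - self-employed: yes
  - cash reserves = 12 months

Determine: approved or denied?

Denied

Atomic conditions:
  months employed < 132 months: 134 < 132 is false
  months employed between 32 months and 47 months: 134 in [32, 47] is false
  credit score ≥ 780: 488 ≥ 780 is false
  annual income between 26593 USD and 27979 USD: 40337 in [26593, 27979] is false
  debt-to-income ratio > 57.2%: 66 > 57.2 is true
  NOT citizen or permanent resident: no → true
  self-employed: yes → true
  bankruptcies on record ≤ 2: 1 ≤ 2 is true
  cash reserves = 5 months: 12 == 5 is false
  loan-to-value ratio ≥ 66.1%: 105.4 ≥ 66.1 is true
  co-signer present: yes → true
  down-payment percentage ≤ 57.8%: 58.2 ≤ 57.8 is false
Combine:
[1.1.1.1.2] false AND false = false
[1.1.1.1] false AND false = false
[1.1.1.2] false AND true AND true = false
[1.1.1.3.3] false OR true = true
[1.1.1.3] true AND true AND true = true
[1.1.1] false OR false OR true = true
[1.1] NOT true = false
[1] NOT false = true
[2] true → false = false
[root] true AND false = false
Overall: false → denied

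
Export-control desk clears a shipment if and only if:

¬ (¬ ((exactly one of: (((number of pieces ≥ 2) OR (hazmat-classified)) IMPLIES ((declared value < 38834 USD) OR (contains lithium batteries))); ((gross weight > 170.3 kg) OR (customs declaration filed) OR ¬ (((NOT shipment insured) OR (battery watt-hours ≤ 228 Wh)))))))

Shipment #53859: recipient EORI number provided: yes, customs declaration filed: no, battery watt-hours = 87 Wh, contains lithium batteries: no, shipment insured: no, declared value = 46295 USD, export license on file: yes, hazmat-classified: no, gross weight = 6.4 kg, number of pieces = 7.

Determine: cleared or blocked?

Atomic conditions:
  number of pieces ≥ 2: 7 ≥ 2 is true
  hazmat-classified: no → false
  declared value < 38834 USD: 46295 < 38834 is false
  contains lithium batteries: no → false
  gross weight > 170.3 kg: 6.4 > 170.3 is false
  customs declaration filed: no → false
  NOT shipment insured: no → true
  battery watt-hours ≤ 228 Wh: 87 ≤ 228 is true
Combine:
[1.1.1.1] true OR false = true
[1.1.1.2] false OR false = false
[1.1.1] true → false = false
[1.1.2.3.1] true OR true = true
[1.1.2.3] NOT true = false
[1.1.2] false OR false OR false = false
[1.1] exactly-one(false, false) = false
[1] NOT false = true
[root] NOT true = false
Overall: false → blocked

Blocked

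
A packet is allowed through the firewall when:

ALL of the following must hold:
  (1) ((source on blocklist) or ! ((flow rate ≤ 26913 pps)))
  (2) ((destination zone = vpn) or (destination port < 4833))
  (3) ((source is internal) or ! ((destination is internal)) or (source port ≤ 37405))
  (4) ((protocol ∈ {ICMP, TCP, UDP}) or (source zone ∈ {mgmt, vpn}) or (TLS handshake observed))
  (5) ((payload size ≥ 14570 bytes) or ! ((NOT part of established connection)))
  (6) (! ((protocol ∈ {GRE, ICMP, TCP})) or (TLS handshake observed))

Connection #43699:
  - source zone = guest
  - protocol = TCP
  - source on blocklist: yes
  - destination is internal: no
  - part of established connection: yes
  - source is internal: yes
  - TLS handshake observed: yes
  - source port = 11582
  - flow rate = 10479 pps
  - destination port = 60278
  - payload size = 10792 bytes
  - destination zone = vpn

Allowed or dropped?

Atomic conditions:
  source on blocklist: yes → true
  flow rate ≤ 26913 pps: 10479 ≤ 26913 is true
  destination zone = vpn: vpn == vpn is true
  destination port < 4833: 60278 < 4833 is false
  source is internal: yes → true
  destination is internal: no → false
  source port ≤ 37405: 11582 ≤ 37405 is true
  protocol ∈ {ICMP, TCP, UDP}: TCP is in the set → true
  source zone ∈ {mgmt, vpn}: guest is not in the set → false
  TLS handshake observed: yes → true
  payload size ≥ 14570 bytes: 10792 ≥ 14570 is false
  NOT part of established connection: yes → false
  protocol ∈ {GRE, ICMP, TCP}: TCP is in the set → true
Combine:
[1.2] NOT true = false
[1] true OR false = true
[2] true OR false = true
[3.2] NOT false = true
[3] true OR true OR true = true
[4] true OR false OR true = true
[5.2] NOT false = true
[5] false OR true = true
[6.1] NOT true = false
[6] false OR true = true
[root] true AND true AND true AND true AND true AND true = true
Overall: true → allowed

Allowed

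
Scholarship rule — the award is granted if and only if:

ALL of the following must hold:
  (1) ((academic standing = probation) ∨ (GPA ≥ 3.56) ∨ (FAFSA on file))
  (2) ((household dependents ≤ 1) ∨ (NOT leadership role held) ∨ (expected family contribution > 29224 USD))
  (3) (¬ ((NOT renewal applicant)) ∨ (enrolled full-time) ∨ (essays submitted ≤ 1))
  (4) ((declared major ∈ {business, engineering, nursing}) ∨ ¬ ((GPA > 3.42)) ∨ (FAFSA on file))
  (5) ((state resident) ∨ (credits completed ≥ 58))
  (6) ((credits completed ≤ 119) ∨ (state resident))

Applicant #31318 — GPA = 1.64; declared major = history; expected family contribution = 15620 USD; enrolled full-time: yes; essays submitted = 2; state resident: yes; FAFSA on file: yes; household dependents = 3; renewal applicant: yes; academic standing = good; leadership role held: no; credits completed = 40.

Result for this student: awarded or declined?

Awarded

Atomic conditions:
  academic standing = probation: good == probation is false
  GPA ≥ 3.56: 1.64 ≥ 3.56 is false
  FAFSA on file: yes → true
  household dependents ≤ 1: 3 ≤ 1 is false
  NOT leadership role held: no → true
  expected family contribution > 29224 USD: 15620 > 29224 is false
  NOT renewal applicant: yes → false
  enrolled full-time: yes → true
  essays submitted ≤ 1: 2 ≤ 1 is false
  declared major ∈ {business, engineering, nursing}: history is not in the set → false
  GPA > 3.42: 1.64 > 3.42 is false
  state resident: yes → true
  credits completed ≥ 58: 40 ≥ 58 is false
  credits completed ≤ 119: 40 ≤ 119 is true
Combine:
[1] false OR false OR true = true
[2] false OR true OR false = true
[3.1] NOT false = true
[3] true OR true OR false = true
[4.2] NOT false = true
[4] false OR true OR true = true
[5] true OR false = true
[6] true OR true = true
[root] true AND true AND true AND true AND true AND true = true
Overall: true → awarded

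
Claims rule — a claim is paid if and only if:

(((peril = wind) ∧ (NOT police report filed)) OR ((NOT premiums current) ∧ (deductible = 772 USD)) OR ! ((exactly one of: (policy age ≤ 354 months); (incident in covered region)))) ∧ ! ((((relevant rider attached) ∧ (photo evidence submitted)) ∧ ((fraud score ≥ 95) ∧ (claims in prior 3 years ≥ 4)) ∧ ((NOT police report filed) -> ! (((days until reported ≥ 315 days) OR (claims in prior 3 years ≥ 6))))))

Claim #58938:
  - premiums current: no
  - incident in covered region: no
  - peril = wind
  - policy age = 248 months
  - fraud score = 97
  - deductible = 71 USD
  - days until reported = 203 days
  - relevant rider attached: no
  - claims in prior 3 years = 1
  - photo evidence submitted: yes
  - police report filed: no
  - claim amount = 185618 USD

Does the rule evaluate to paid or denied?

Atomic conditions:
  peril = wind: wind == wind is true
  NOT police report filed: no → true
  NOT premiums current: no → true
  deductible = 772 USD: 71 == 772 is false
  policy age ≤ 354 months: 248 ≤ 354 is true
  incident in covered region: no → false
  relevant rider attached: no → false
  photo evidence submitted: yes → true
  fraud score ≥ 95: 97 ≥ 95 is true
  claims in prior 3 years ≥ 4: 1 ≥ 4 is false
  days until reported ≥ 315 days: 203 ≥ 315 is false
  claims in prior 3 years ≥ 6: 1 ≥ 6 is false
Combine:
[1.1] true AND true = true
[1.2] true AND false = false
[1.3.1] exactly-one(true, false) = true
[1.3] NOT true = false
[1] true OR false OR false = true
[2.1.1] false AND true = false
[2.1.2] true AND false = false
[2.1.3.2.1] false OR false = false
[2.1.3.2] NOT false = true
[2.1.3] true → true = true
[2.1] false AND false AND true = false
[2] NOT false = true
[root] true AND true = true
Overall: true → paid

Paid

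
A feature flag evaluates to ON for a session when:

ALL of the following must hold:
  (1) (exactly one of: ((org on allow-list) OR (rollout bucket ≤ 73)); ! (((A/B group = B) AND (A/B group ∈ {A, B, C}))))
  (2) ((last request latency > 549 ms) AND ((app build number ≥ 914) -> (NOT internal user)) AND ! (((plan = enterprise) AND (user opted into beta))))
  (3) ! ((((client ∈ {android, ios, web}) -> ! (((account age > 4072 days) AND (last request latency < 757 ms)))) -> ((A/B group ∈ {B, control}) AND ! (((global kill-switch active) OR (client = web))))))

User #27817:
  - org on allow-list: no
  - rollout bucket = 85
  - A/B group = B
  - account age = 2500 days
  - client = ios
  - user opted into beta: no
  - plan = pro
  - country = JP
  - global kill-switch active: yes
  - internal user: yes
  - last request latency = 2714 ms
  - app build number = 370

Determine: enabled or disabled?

Atomic conditions:
  org on allow-list: no → false
  rollout bucket ≤ 73: 85 ≤ 73 is false
  A/B group = B: B == B is true
  A/B group ∈ {A, B, C}: B is in the set → true
  last request latency > 549 ms: 2714 > 549 is true
  app build number ≥ 914: 370 ≥ 914 is false
  NOT internal user: yes → false
  plan = enterprise: pro == enterprise is false
  user opted into beta: no → false
  client ∈ {android, ios, web}: ios is in the set → true
  account age > 4072 days: 2500 > 4072 is false
  last request latency < 757 ms: 2714 < 757 is false
  A/B group ∈ {B, control}: B is in the set → true
  global kill-switch active: yes → true
  client = web: ios == web is false
Combine:
[1.1] false OR false = false
[1.2.1] true AND true = true
[1.2] NOT true = false
[1] exactly-one(false, false) = false
[2.2] false → false (antecedent false ⇒ implication holds) = true
[2.3.1] false AND false = false
[2.3] NOT false = true
[2] true AND true AND true = true
[3.1.1.2.1] false AND false = false
[3.1.1.2] NOT false = true
[3.1.1] true → true = true
[3.1.2.2.1] true OR false = true
[3.1.2.2] NOT true = false
[3.1.2] true AND false = false
[3.1] true → false = false
[3] NOT false = true
[root] false AND true AND true = false
Overall: false → disabled

Disabled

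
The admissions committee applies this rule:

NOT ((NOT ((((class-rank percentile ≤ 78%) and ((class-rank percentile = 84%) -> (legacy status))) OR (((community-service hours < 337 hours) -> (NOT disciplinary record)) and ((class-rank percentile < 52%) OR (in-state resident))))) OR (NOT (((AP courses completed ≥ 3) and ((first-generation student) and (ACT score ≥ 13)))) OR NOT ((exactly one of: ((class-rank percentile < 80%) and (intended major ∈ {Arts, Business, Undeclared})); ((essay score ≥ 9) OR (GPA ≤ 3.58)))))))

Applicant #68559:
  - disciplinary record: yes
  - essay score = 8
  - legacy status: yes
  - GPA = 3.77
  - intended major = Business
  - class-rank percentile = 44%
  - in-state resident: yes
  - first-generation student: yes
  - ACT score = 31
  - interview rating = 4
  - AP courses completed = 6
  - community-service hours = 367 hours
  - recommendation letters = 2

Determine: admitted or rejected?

Admitted

Atomic conditions:
  class-rank percentile ≤ 78%: 44 ≤ 78 is true
  class-rank percentile = 84%: 44 == 84 is false
  legacy status: yes → true
  community-service hours < 337 hours: 367 < 337 is false
  NOT disciplinary record: yes → false
  class-rank percentile < 52%: 44 < 52 is true
  in-state resident: yes → true
  AP courses completed ≥ 3: 6 ≥ 3 is true
  first-generation student: yes → true
  ACT score ≥ 13: 31 ≥ 13 is true
  class-rank percentile < 80%: 44 < 80 is true
  intended major ∈ {Arts, Business, Undeclared}: Business is in the set → true
  essay score ≥ 9: 8 ≥ 9 is false
  GPA ≤ 3.58: 3.77 ≤ 3.58 is false
Combine:
[1.1.1.1.2] false → true (antecedent false ⇒ implication holds) = true
[1.1.1.1] true AND true = true
[1.1.1.2.1] false → false (antecedent false ⇒ implication holds) = true
[1.1.1.2.2] true OR true = true
[1.1.1.2] true AND true = true
[1.1.1] true OR true = true
[1.1] NOT true = false
[1.2.1.1.2] true AND true = true
[1.2.1.1] true AND true = true
[1.2.1] NOT true = false
[1.2.2.1.1] true AND true = true
[1.2.2.1.2] false OR false = false
[1.2.2.1] exactly-one(true, false) = true
[1.2.2] NOT true = false
[1.2] false OR false = false
[1] false OR false = false
[root] NOT false = true
Overall: true → admitted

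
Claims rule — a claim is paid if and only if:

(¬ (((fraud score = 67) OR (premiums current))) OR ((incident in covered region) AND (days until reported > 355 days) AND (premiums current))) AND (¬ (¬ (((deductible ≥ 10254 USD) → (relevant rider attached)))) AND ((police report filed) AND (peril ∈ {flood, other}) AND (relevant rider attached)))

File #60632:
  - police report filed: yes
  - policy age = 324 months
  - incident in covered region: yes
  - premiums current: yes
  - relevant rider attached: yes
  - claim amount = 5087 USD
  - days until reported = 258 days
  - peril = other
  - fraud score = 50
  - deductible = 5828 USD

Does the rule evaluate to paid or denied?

Denied

Atomic conditions:
  fraud score = 67: 50 == 67 is false
  premiums current: yes → true
  incident in covered region: yes → true
  days until reported > 355 days: 258 > 355 is false
  deductible ≥ 10254 USD: 5828 ≥ 10254 is false
  relevant rider attached: yes → true
  police report filed: yes → true
  peril ∈ {flood, other}: other is in the set → true
Combine:
[1.1.1] false OR true = true
[1.1] NOT true = false
[1.2] true AND false AND true = false
[1] false OR false = false
[2.1.1.1] false → true (antecedent false ⇒ implication holds) = true
[2.1.1] NOT true = false
[2.1] NOT false = true
[2.2] true AND true AND true = true
[2] true AND true = true
[root] false AND true = false
Overall: false → denied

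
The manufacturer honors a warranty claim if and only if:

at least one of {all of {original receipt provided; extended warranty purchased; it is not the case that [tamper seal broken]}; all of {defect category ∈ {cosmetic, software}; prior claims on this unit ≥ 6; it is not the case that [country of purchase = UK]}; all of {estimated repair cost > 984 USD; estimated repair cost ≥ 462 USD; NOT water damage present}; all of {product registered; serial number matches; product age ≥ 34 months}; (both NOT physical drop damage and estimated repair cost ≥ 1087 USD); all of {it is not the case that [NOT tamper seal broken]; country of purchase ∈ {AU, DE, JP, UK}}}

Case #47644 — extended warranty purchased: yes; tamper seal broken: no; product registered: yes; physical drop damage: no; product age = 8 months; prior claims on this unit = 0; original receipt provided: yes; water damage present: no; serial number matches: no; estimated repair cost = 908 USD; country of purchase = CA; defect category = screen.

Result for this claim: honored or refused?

Honored

Atomic conditions:
  original receipt provided: yes → true
  extended warranty purchased: yes → true
  tamper seal broken: no → false
  defect category ∈ {cosmetic, software}: screen is not in the set → false
  prior claims on this unit ≥ 6: 0 ≥ 6 is false
  country of purchase = UK: CA == UK is false
  estimated repair cost > 984 USD: 908 > 984 is false
  estimated repair cost ≥ 462 USD: 908 ≥ 462 is true
  NOT water damage present: no → true
  product registered: yes → true
  serial number matches: no → false
  product age ≥ 34 months: 8 ≥ 34 is false
  NOT physical drop damage: no → true
  estimated repair cost ≥ 1087 USD: 908 ≥ 1087 is false
  NOT tamper seal broken: no → true
  country of purchase ∈ {AU, DE, JP, UK}: CA is not in the set → false
Combine:
[1.3] NOT false = true
[1] true AND true AND true = true
[2.3] NOT false = true
[2] false AND false AND true = false
[3] false AND true AND true = false
[4] true AND false AND false = false
[5] true AND false = false
[6.1] NOT true = false
[6] false AND false = false
[root] true OR false OR false OR false OR false OR false = true
Overall: true → honored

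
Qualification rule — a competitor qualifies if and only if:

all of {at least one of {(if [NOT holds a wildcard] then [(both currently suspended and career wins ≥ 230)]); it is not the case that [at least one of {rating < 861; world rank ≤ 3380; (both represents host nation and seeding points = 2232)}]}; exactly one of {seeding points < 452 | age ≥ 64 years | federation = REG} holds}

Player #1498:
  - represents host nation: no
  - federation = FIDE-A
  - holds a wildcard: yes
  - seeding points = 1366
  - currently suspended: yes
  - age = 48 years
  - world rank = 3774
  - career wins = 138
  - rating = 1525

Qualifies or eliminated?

Atomic conditions:
  NOT holds a wildcard: yes → false
  currently suspended: yes → true
  career wins ≥ 230: 138 ≥ 230 is false
  rating < 861: 1525 < 861 is false
  world rank ≤ 3380: 3774 ≤ 3380 is false
  represents host nation: no → false
  seeding points = 2232: 1366 == 2232 is false
  seeding points < 452: 1366 < 452 is false
  age ≥ 64 years: 48 ≥ 64 is false
  federation = REG: FIDE-A == REG is false
Combine:
[1.1.2] true AND false = false
[1.1] false → false (antecedent false ⇒ implication holds) = true
[1.2.1.3] false AND false = false
[1.2.1] false OR false OR false = false
[1.2] NOT false = true
[1] true OR true = true
[2] exactly-one(false, false, false) = false
[root] true AND false = false
Overall: false → eliminated

Eliminated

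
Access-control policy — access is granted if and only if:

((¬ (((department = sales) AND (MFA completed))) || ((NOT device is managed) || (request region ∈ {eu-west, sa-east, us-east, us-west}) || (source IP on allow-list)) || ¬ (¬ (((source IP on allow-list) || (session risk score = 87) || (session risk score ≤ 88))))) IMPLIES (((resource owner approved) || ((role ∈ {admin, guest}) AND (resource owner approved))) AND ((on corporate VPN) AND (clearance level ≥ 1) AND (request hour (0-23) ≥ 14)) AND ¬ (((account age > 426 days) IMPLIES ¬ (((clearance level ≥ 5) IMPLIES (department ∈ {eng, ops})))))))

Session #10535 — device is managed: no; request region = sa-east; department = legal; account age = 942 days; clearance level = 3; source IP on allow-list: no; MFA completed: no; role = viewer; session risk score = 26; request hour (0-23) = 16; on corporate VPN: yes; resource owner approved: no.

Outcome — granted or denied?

Denied

Atomic conditions:
  department = sales: legal == sales is false
  MFA completed: no → false
  NOT device is managed: no → true
  request region ∈ {eu-west, sa-east, us-east, us-west}: sa-east is in the set → true
  source IP on allow-list: no → false
  session risk score = 87: 26 == 87 is false
  session risk score ≤ 88: 26 ≤ 88 is true
  resource owner approved: no → false
  role ∈ {admin, guest}: viewer is not in the set → false
  on corporate VPN: yes → true
  clearance level ≥ 1: 3 ≥ 1 is true
  request hour (0-23) ≥ 14: 16 ≥ 14 is true
  account age > 426 days: 942 > 426 is true
  clearance level ≥ 5: 3 ≥ 5 is false
  department ∈ {eng, ops}: legal is not in the set → false
Combine:
[1.1.1] false AND false = false
[1.1] NOT false = true
[1.2] true OR true OR false = true
[1.3.1.1] false OR false OR true = true
[1.3.1] NOT true = false
[1.3] NOT false = true
[1] true OR true OR true = true
[2.1.2] false AND false = false
[2.1] false OR false = false
[2.2] true AND true AND true = true
[2.3.1.2.1] false → false (antecedent false ⇒ implication holds) = true
[2.3.1.2] NOT true = false
[2.3.1] true → false = false
[2.3] NOT false = true
[2] false AND true AND true = false
[root] true → false = false
Overall: false → denied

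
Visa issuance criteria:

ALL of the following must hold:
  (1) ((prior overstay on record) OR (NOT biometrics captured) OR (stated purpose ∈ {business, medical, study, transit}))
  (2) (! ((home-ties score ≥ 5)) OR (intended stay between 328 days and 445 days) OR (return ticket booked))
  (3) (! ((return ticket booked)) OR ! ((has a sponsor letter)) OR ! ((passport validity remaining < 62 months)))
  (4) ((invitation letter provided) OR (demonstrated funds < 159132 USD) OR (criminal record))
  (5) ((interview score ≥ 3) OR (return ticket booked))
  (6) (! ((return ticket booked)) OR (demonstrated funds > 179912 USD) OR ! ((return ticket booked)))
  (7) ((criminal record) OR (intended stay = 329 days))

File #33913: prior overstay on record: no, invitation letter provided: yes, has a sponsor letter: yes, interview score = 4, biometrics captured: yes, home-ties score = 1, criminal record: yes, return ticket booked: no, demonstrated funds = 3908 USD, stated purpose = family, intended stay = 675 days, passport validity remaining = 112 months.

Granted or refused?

Atomic conditions:
  prior overstay on record: no → false
  NOT biometrics captured: yes → false
  stated purpose ∈ {business, medical, study, transit}: family is not in the set → false
  home-ties score ≥ 5: 1 ≥ 5 is false
  intended stay between 328 days and 445 days: 675 in [328, 445] is false
  return ticket booked: no → false
  has a sponsor letter: yes → true
  passport validity remaining < 62 months: 112 < 62 is false
  invitation letter provided: yes → true
  demonstrated funds < 159132 USD: 3908 < 159132 is true
  criminal record: yes → true
  interview score ≥ 3: 4 ≥ 3 is true
  demonstrated funds > 179912 USD: 3908 > 179912 is false
  intended stay = 329 days: 675 == 329 is false
Combine:
[1] false OR false OR false = false
[2.1] NOT false = true
[2] true OR false OR false = true
[3.1] NOT false = true
[3.2] NOT true = false
[3.3] NOT false = true
[3] true OR false OR true = true
[4] true OR true OR true = true
[5] true OR false = true
[6.1] NOT false = true
[6.3] NOT false = true
[6] true OR false OR true = true
[7] true OR false = true
[root] false AND true AND true AND true AND true AND true AND true = false
Overall: false → refused

Refused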